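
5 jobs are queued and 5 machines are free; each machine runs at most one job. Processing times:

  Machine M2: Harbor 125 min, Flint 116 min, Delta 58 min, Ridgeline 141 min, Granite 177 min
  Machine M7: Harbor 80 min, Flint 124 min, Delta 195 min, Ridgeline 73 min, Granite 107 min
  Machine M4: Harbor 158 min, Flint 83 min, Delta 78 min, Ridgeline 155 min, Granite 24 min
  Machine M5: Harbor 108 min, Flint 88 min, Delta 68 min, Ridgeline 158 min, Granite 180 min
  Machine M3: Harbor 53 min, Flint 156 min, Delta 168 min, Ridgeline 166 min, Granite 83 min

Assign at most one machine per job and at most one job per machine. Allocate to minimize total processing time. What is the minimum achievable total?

Optimal: Harbor→Machine M3 (53 min), Flint→Machine M5 (88 min), Delta→Machine M2 (58 min), Ridgeline→Machine M7 (73 min), Granite→Machine M4 (24 min) — total 53+88+58+73+24 = 296 min.
Row-greedy (each job in turn takes its cheapest remaining machine) gives 447 min, worse by 151.
Swapping Delta↔Flint (Delta→Machine M5 68 min, Flint→Machine M2 116 min) adds 38.
No other one-to-one assignment undercuts 296 min.

Minimum total: 296 min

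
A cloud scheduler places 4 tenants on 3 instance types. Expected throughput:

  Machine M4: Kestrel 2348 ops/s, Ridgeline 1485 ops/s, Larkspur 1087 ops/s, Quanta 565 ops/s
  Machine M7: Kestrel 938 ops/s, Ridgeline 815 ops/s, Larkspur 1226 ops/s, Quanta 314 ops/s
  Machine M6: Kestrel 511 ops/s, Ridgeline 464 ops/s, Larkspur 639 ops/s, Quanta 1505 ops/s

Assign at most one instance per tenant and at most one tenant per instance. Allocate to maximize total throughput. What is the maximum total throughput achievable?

Max total: 5079 ops/s

Optimal: Kestrel→Machine M4 (2348 ops/s), Larkspur→Machine M7 (1226 ops/s), Quanta→Machine M6 (1505 ops/s) — total 2348+1226+1505 = 5079 ops/s.
Next-best assignment: Kestrel→Machine M4, Ridgeline→Machine M7, Quanta→Machine M6 = 4668 ops/s.
Swapping Larkspur↔Kestrel (Larkspur→Machine M4 1087 ops/s, Kestrel→Machine M7 938 ops/s) loses 1549.
Every other assignment is strictly worse.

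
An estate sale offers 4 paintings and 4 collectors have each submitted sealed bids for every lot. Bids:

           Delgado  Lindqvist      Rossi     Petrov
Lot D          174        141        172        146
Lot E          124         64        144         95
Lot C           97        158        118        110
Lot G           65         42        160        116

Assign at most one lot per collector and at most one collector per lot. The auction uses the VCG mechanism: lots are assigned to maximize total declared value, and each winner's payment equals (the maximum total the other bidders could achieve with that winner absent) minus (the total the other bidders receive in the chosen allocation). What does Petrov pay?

Efficient allocation: Delgado→Lot D ($174), Lindqvist→Lot C ($158), Rossi→Lot E ($144), Petrov→Lot G ($116); total welfare W = $592.
Petrov receives Lot G at value $116, so the others get W − 116 = $476.
Without Petrov: best allocation of the remaining 3 bidders over all 4 lots is Delgado→Lot D ($174), Lindqvist→Lot C ($158), Rossi→Lot G ($160), total $492.
VCG payment = (others' best without Petrov) − (others' welfare with Petrov) = 492 − 476 = $16.

Petrov pays $16.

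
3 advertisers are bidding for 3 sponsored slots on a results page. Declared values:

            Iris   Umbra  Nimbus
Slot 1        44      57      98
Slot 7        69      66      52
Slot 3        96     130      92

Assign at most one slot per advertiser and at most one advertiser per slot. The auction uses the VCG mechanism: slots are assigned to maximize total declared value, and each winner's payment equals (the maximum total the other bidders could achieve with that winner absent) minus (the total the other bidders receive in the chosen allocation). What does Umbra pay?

Efficient allocation: Iris→Slot 7 ($69), Umbra→Slot 3 ($130), Nimbus→Slot 1 ($98); total welfare W = $297.
Umbra receives Slot 3 at value $130, so the others get W − 130 = $167.
Without Umbra: best allocation of the remaining 2 bidders over all 3 slots is Iris→Slot 3 ($96), Nimbus→Slot 1 ($98), total $194.
VCG payment = (others' best without Umbra) − (others' welfare with Umbra) = 194 − 167 = $27.

Umbra pays $27.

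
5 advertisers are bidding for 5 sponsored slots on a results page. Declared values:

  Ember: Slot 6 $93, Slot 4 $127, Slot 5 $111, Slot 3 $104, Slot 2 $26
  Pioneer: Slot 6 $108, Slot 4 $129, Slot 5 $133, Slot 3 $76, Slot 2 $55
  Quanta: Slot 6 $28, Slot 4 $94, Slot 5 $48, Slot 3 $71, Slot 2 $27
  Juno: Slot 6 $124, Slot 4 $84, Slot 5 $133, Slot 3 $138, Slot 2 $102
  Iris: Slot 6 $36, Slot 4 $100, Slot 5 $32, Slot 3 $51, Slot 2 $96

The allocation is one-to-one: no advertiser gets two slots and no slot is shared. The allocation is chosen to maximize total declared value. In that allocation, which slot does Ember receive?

Treat this as an assignment problem: match each advertiser to one slot.
Optimal: Ember→Slot 6 ($93), Pioneer→Slot 5 ($133), Quanta→Slot 4 ($94), Juno→Slot 3 ($138), Iris→Slot 2 ($96) — total 93+133+94+138+96 = $554.
Max-entry greedy (repeatedly take the single best remaining cell) gives $522, worse by 32.
Ember's own top slot is Slot 4 ($127), but forcing Ember→Slot 4 and reassigning the rest optimally gives only $551 — worse by 3.

Ember receives Slot 6.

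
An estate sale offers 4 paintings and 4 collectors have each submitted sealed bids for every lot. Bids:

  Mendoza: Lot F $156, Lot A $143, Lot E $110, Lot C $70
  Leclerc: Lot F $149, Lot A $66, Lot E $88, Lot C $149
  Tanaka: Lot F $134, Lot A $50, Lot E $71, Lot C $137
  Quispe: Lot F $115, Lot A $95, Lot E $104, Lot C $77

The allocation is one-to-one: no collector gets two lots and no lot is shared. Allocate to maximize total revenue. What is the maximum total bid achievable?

Maximum total: $533

Optimal: Mendoza→Lot A ($143), Leclerc→Lot F ($149), Tanaka→Lot C ($137), Quispe→Lot E ($104) — total 143+149+137+104 = $533.
Column-greedy (each lot in turn goes to its best remaining collector) gives $476, worse by 57.
Swapping Tanaka↔Mendoza (Tanaka→Lot A $50, Mendoza→Lot C $70) loses 160.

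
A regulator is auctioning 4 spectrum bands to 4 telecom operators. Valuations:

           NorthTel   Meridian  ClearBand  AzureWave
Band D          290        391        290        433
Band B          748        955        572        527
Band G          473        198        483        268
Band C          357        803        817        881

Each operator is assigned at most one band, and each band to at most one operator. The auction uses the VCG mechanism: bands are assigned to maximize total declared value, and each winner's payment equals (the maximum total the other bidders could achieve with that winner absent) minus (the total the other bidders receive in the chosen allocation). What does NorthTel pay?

NorthTel pays $114M.

Efficient allocation: NorthTel→Band G ($473M), Meridian→Band B ($955M), ClearBand→Band C ($817M), AzureWave→Band D ($433M); total welfare W = $2678M.
NorthTel receives Band G at value $473M, so the others get W − 473 = $2205M.
Without NorthTel: best allocation of the remaining 3 bidders over all 4 bands is Meridian→Band B ($955M), ClearBand→Band G ($483M), AzureWave→Band C ($881M), total $2319M.
VCG payment = (others' best without NorthTel) − (others' welfare with NorthTel) = 2319 − 2205 = $114M.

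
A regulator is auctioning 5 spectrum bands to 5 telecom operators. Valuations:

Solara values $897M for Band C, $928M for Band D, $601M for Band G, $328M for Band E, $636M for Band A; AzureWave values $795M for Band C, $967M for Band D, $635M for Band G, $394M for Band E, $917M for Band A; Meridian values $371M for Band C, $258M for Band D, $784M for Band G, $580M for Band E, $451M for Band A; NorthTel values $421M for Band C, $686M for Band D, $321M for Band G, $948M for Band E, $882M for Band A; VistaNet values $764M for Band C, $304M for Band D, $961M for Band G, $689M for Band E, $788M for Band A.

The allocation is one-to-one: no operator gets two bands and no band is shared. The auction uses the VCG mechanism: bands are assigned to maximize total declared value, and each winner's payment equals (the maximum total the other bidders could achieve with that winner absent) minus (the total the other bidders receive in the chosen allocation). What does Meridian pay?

Meridian pays $173M.

Efficient allocation: Solara→Band C ($897M), AzureWave→Band D ($967M), Meridian→Band G ($784M), NorthTel→Band E ($948M), VistaNet→Band A ($788M); total welfare W = $4384M.
Meridian receives Band G at value $784M, so the others get W − 784 = $3600M.
Without Meridian: best allocation of the remaining 4 bidders over all 5 bands is Solara→Band C ($897M), AzureWave→Band D ($967M), NorthTel→Band E ($948M), VistaNet→Band G ($961M), total $3773M.
VCG payment = (others' best without Meridian) − (others' welfare with Meridian) = 3773 − 3600 = $173M.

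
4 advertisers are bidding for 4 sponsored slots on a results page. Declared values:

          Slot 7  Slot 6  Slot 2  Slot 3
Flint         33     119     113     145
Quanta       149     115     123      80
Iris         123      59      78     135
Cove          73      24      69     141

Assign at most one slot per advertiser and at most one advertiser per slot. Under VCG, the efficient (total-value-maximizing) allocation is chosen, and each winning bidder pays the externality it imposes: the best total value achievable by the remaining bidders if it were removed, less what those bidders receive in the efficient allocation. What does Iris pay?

Efficient allocation: Flint→Slot 6 ($119), Quanta→Slot 2 ($123), Iris→Slot 7 ($123), Cove→Slot 3 ($141); total welfare W = $506.
Iris receives Slot 7 at value $123, so the others get W − 123 = $383.
Without Iris: best allocation of the remaining 3 bidders over all 4 slots is Flint→Slot 6 ($119), Quanta→Slot 7 ($149), Cove→Slot 3 ($141), total $409.
VCG payment = (others' best without Iris) − (others' welfare with Iris) = 409 − 383 = $26.

Iris pays $26.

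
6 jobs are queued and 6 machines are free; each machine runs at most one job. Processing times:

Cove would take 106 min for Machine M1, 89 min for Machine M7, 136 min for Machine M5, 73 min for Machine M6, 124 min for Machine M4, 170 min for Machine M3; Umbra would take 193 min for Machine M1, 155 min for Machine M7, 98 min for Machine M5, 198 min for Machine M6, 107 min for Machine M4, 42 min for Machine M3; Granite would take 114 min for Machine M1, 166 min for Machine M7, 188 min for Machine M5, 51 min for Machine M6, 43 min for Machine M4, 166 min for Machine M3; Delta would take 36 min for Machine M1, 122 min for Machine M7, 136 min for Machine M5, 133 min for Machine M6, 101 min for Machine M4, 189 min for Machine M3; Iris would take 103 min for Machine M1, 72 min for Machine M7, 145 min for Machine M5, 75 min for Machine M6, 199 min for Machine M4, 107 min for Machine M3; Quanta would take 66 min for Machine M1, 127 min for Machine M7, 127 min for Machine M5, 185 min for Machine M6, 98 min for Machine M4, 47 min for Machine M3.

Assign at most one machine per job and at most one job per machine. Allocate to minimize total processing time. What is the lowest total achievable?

Treat this as an assignment problem: match each job to one machine.
Optimal: Cove→Machine M6 (73 min), Umbra→Machine M5 (98 min), Granite→Machine M4 (43 min), Delta→Machine M1 (36 min), Iris→Machine M7 (72 min), Quanta→Machine M3 (47 min) — total 73+98+43+36+72+47 = 369 min.
Column-greedy (each machine in turn goes to its cheapest remaining job) gives 525 min, worse by 156.
Swapping Cove↔Delta (Cove→Machine M1 106 min, Delta→Machine M6 133 min) adds 130.

Minimum total: 369 min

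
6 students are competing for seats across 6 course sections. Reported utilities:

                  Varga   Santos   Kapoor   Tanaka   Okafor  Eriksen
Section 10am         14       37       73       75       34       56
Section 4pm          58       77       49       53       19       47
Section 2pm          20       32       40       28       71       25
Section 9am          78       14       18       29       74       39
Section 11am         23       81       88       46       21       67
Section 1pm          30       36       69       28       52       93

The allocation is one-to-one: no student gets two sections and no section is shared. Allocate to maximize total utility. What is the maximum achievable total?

Optimal: Varga→Section 9am (78 points), Santos→Section 4pm (77 points), Kapoor→Section 11am (88 points), Tanaka→Section 10am (75 points), Okafor→Section 2pm (71 points), Eriksen→Section 1pm (93 points) — total 78+77+88+75+71+93 = 482 points.
Row-greedy (each student in turn takes its best remaining section) gives 449 points, worse by 33.
Next-best assignment: Varga→Section 9am, Santos→Section 11am, Kapoor→Section 10am, Tanaka→Section 4pm, Okafor→Section 2pm, Eriksen→Section 1pm = 449 points.

Max total: 482 points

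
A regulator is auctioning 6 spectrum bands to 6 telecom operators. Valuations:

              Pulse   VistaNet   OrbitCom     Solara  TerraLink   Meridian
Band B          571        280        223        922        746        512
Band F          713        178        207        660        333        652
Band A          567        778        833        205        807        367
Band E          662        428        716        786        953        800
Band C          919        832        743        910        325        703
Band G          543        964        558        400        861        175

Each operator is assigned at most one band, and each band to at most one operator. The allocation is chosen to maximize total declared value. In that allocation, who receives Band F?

Meridian receives Band F.

Optimal: Pulse→Band C ($919M), VistaNet→Band G ($964M), OrbitCom→Band A ($833M), Solara→Band B ($922M), TerraLink→Band E ($953M), Meridian→Band F ($652M) — total 919+964+833+922+953+652 = $5243M.
Column-greedy (each band in turn goes to its best remaining operator) gives $4428M, worse by 815.
Next-best assignment: Pulse→Band F, VistaNet→Band G, OrbitCom→Band A, Solara→Band B, TerraLink→Band E, Meridian→Band C = $5088M.
Meridian's own top band is Band E ($800M), but forcing Meridian→Band E and reassigning the rest optimally gives only $4966M — worse by 277.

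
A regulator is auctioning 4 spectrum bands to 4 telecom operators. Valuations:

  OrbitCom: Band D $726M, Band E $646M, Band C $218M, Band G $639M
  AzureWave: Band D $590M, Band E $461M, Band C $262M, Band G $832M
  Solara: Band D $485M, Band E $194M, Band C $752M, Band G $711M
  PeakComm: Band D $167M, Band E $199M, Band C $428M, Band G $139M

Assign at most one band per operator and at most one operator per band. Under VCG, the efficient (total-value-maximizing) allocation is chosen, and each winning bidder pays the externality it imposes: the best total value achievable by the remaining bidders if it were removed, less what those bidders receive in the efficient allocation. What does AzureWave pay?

AzureWave pays $188M.

Efficient allocation: OrbitCom→Band D ($726M), AzureWave→Band G ($832M), Solara→Band C ($752M), PeakComm→Band E ($199M); total welfare W = $2509M.
AzureWave receives Band G at value $832M, so the others get W − 832 = $1677M.
Without AzureWave: best allocation of the remaining 3 bidders over all 4 bands is OrbitCom→Band D ($726M), Solara→Band G ($711M), PeakComm→Band C ($428M), total $1865M.
VCG payment = (others' best without AzureWave) − (others' welfare with AzureWave) = 1865 − 1677 = $188M.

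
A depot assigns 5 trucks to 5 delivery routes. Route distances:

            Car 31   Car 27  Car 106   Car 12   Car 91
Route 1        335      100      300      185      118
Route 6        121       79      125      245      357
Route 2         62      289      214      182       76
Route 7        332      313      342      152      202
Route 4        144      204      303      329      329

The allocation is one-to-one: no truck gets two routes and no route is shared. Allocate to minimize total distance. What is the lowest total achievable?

This is a one-to-one assignment (minimum-cost bipartite matching).
Optimal: Car 31→Route 4 (144 km), Car 27→Route 1 (100 km), Car 106→Route 6 (125 km), Car 12→Route 7 (152 km), Car 91→Route 2 (76 km) — total 144+100+125+152+76 = 597 km.
Row-greedy (each truck in turn takes its cheapest remaining route) gives 922 km, worse by 325.
Checked against all permutations: 597 km is optimal.

Minimum total: 597 km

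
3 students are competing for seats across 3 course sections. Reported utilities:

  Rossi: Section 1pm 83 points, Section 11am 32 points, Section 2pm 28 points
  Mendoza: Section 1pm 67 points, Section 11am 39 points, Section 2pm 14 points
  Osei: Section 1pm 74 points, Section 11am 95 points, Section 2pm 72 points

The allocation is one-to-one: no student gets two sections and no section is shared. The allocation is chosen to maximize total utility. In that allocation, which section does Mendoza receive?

Optimal: Rossi→Section 1pm (83 points), Mendoza→Section 11am (39 points), Osei→Section 2pm (72 points) — total 83+39+72 = 194 points.
Next-best assignment: Rossi→Section 1pm, Mendoza→Section 2pm, Osei→Section 11am = 192 points.
Swapping Mendoza↔Rossi (Mendoza→Section 1pm 67 points, Rossi→Section 11am 32 points) loses 23.
No other one-to-one assignment exceeds 194 points.
Mendoza's own top section is Section 1pm (67 points), but forcing Mendoza→Section 1pm and reassigning the rest optimally gives only 190 points — worse by 4.

Mendoza receives Section 11am.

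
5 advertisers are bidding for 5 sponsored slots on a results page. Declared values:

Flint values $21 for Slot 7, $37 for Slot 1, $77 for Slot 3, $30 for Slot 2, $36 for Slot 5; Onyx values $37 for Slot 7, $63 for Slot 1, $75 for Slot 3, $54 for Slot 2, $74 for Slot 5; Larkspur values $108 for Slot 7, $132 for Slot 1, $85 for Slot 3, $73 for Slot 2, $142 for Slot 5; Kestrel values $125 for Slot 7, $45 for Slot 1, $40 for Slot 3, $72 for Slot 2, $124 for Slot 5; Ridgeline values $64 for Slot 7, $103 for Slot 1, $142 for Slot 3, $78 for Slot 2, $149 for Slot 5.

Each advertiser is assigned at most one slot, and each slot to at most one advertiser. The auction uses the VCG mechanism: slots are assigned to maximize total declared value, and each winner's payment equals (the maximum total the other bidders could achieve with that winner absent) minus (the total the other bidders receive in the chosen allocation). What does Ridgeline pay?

Ridgeline pays $20.

Efficient allocation: Flint→Slot 3 ($77), Onyx→Slot 2 ($54), Larkspur→Slot 1 ($132), Kestrel→Slot 7 ($125), Ridgeline→Slot 5 ($149); total welfare W = $537.
Ridgeline receives Slot 5 at value $149, so the others get W − 149 = $388.
Without Ridgeline: best allocation of the remaining 4 bidders over all 5 slots is Flint→Slot 3 ($77), Onyx→Slot 5 ($74), Larkspur→Slot 1 ($132), Kestrel→Slot 7 ($125), total $408.
VCG payment = (others' best without Ridgeline) − (others' welfare with Ridgeline) = 408 − 388 = $20.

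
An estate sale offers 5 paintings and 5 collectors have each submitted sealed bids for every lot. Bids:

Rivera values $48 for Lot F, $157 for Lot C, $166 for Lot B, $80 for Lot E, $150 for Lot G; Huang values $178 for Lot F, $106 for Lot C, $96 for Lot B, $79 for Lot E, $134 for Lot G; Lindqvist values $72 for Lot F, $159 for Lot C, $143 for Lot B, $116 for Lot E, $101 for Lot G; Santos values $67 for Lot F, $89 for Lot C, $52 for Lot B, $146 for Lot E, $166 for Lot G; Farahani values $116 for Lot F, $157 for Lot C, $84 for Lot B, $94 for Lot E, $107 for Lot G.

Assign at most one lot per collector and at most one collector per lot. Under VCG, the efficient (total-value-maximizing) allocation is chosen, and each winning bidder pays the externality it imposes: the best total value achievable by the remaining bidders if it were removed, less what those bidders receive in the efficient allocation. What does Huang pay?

Efficient allocation: Rivera→Lot B ($166), Huang→Lot F ($178), Lindqvist→Lot E ($116), Santos→Lot G ($166), Farahani→Lot C ($157); total welfare W = $783.
Huang receives Lot F at value $178, so the others get W − 178 = $605.
Without Huang: best allocation of the remaining 4 bidders over all 5 lots is Rivera→Lot B ($166), Lindqvist→Lot C ($159), Santos→Lot G ($166), Farahani→Lot F ($116), total $607.
VCG payment = (others' best without Huang) − (others' welfare with Huang) = 607 − 605 = $2.

Huang pays $2.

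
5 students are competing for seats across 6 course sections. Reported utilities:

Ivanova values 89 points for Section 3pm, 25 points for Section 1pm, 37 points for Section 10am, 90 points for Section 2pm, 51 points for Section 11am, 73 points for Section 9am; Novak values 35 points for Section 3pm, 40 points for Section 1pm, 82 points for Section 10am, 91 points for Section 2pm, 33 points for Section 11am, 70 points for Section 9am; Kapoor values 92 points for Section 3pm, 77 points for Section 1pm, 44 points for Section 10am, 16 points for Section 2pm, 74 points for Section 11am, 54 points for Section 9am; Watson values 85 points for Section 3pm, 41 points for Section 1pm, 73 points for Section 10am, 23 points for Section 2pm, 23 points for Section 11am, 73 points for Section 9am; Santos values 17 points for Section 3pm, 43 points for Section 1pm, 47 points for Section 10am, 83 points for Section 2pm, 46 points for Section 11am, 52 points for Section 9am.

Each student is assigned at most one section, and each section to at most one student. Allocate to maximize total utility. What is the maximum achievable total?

Max total: 404 points

This is a one-to-one assignment (maximum-weight bipartite matching).
Optimal: Ivanova→Section 3pm (89 points), Novak→Section 10am (82 points), Kapoor→Section 1pm (77 points), Watson→Section 9am (73 points), Santos→Section 2pm (83 points) — total 89+82+77+73+83 = 404 points.
Row-greedy (each student in turn takes its best remaining section) gives 383 points, worse by 21.
Swapping Ivanova↔Watson (Ivanova→Section 9am 73 points, Watson→Section 3pm 85 points) loses 4.
No other one-to-one assignment exceeds 404 points.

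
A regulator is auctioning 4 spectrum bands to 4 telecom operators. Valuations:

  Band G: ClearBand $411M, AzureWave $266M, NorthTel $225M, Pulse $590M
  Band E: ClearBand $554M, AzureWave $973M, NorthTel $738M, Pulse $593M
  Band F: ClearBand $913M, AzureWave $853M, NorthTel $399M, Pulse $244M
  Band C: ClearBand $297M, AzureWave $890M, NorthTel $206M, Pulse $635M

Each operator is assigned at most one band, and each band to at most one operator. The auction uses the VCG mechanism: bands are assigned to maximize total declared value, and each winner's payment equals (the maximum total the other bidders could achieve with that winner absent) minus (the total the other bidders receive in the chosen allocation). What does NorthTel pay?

Efficient allocation: ClearBand→Band F ($913M), AzureWave→Band C ($890M), NorthTel→Band E ($738M), Pulse→Band G ($590M); total welfare W = $3131M.
NorthTel receives Band E at value $738M, so the others get W − 738 = $2393M.
Without NorthTel: best allocation of the remaining 3 bidders over all 4 bands is ClearBand→Band F ($913M), AzureWave→Band E ($973M), Pulse→Band C ($635M), total $2521M.
VCG payment = (others' best without NorthTel) − (others' welfare with NorthTel) = 2521 − 2393 = $128M.

NorthTel pays $128M.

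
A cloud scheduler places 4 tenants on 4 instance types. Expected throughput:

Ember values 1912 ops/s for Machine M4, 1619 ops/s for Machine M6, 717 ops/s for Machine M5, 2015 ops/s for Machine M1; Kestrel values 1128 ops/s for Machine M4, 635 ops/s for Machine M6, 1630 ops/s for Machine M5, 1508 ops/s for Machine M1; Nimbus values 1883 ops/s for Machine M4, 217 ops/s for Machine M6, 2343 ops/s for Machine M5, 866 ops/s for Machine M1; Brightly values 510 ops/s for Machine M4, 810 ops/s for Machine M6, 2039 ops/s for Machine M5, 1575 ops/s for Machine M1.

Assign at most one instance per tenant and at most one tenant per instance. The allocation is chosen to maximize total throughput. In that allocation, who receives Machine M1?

Optimal: Ember→Machine M6 (1619 ops/s), Kestrel→Machine M1 (1508 ops/s), Nimbus→Machine M4 (1883 ops/s), Brightly→Machine M5 (2039 ops/s) — total 1619+1508+1883+2039 = 7049 ops/s.
Max-entry greedy (repeatedly take the single best remaining cell) gives 6296 ops/s, worse by 753.
Next-best assignment: Ember→Machine M6, Kestrel→Machine M5, Nimbus→Machine M4, Brightly→Machine M1 = 6707 ops/s.
Swapping Nimbus↔Ember (Nimbus→Machine M6 217 ops/s, Ember→Machine M4 1912 ops/s) loses 1373.
Kestrel's own top instance is Machine M5 (1630 ops/s), but forcing Kestrel→Machine M5 and reassigning the rest optimally gives only 6707 ops/s — worse by 342.

Kestrel receives Machine M1.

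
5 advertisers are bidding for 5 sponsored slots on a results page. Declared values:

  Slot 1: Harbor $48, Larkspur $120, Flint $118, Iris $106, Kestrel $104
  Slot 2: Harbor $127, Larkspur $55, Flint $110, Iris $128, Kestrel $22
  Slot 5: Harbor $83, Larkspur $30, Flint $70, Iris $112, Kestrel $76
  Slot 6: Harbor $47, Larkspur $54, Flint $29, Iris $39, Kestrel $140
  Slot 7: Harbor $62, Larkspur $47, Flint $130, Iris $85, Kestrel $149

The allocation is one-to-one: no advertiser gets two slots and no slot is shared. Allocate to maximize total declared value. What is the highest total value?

Max total: $629

Treat this as an assignment problem: match each advertiser to one slot.
Optimal: Harbor→Slot 2 ($127), Larkspur→Slot 1 ($120), Flint→Slot 7 ($130), Iris→Slot 5 ($112), Kestrel→Slot 6 ($140) — total 127+120+130+112+140 = $629.
Column-greedy (each slot in turn goes to its best remaining advertiser) gives $601, worse by 28.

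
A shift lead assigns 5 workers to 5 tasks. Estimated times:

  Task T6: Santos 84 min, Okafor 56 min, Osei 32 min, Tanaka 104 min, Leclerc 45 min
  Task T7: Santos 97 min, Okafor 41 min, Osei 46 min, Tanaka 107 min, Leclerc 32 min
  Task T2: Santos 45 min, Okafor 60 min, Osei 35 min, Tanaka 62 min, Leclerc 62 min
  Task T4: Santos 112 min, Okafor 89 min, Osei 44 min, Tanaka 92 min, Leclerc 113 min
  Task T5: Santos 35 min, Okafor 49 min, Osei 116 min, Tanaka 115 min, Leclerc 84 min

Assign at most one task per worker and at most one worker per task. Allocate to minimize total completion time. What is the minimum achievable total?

Min total: 227 min

Optimal: Santos→Task T5 (35 min), Okafor→Task T7 (41 min), Osei→Task T4 (44 min), Tanaka→Task T2 (62 min), Leclerc→Task T6 (45 min) — total 35+41+44+62+45 = 227 min.
Min-entry greedy (repeatedly take the single cheapest remaining cell) gives 251 min, worse by 24.
Swapping Santos↔Osei (Santos→Task T4 112 min, Osei→Task T5 116 min) adds 149.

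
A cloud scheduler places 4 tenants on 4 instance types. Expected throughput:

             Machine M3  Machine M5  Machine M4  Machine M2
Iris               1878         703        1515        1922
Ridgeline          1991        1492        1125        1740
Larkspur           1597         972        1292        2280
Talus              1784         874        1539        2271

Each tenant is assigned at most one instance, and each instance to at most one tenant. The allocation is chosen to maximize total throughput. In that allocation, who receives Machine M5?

Ridgeline receives Machine M5.

Optimal: Iris→Machine M3 (1878 ops/s), Ridgeline→Machine M5 (1492 ops/s), Larkspur→Machine M2 (2280 ops/s), Talus→Machine M4 (1539 ops/s) — total 1878+1492+2280+1539 = 7189 ops/s.
Column-greedy (each instance in turn goes to its best remaining tenant) gives 6424 ops/s, worse by 765.
Swapping Iris↔Talus (Iris→Machine M4 1515 ops/s, Talus→Machine M3 1784 ops/s) loses 118.
No other one-to-one assignment exceeds 7189 ops/s.
Ridgeline's own top instance is Machine M3 (1991 ops/s), but forcing Ridgeline→Machine M3 and reassigning the rest optimally gives only 6749 ops/s — worse by 440.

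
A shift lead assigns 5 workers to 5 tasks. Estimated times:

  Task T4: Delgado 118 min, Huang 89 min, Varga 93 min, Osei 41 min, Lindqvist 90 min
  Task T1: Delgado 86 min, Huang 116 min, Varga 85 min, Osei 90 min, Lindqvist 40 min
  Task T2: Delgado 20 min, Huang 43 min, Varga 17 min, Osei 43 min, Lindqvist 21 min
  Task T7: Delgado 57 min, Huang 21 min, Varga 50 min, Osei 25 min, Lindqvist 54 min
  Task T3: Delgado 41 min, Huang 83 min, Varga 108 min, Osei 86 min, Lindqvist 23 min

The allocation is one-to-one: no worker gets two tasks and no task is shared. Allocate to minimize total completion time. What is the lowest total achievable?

Min total: 160 min

Optimal: Delgado→Task T3 (41 min), Huang→Task T7 (21 min), Varga→Task T2 (17 min), Osei→Task T4 (41 min), Lindqvist→Task T1 (40 min) — total 41+21+17+41+40 = 160 min.
Min-entry greedy (repeatedly take the single cheapest remaining cell) gives 188 min, worse by 28.
Next-best assignment: Delgado→Task T1, Huang→Task T7, Varga→Task T2, Osei→Task T4, Lindqvist→Task T3 = 188 min.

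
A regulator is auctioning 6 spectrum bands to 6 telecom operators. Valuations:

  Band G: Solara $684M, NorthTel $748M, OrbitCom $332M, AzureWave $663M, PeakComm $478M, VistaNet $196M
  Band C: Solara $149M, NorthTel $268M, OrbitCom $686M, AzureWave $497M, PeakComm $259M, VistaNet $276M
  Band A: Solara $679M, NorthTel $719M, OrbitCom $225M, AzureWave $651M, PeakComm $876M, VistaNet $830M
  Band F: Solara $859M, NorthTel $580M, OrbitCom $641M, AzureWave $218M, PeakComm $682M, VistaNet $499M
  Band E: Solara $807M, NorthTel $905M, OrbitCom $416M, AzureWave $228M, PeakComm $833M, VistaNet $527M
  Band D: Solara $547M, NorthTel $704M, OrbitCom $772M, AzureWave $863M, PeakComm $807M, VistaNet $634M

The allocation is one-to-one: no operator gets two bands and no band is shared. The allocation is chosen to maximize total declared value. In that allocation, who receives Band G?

This is the linear assignment problem.
Optimal: Solara→Band F ($859M), NorthTel→Band G ($748M), OrbitCom→Band C ($686M), AzureWave→Band D ($863M), PeakComm→Band E ($833M), VistaNet→Band A ($830M) — total 859+748+686+863+833+830 = $4819M.
Column-greedy (each band in turn goes to its best remaining operator) gives $4559M, worse by 260.
Checked against all permutations: $4819M is optimal.
NorthTel's own top band is Band E ($905M), but forcing NorthTel→Band E and reassigning the rest optimally gives only $4750M — worse by 69.

NorthTel receives Band G.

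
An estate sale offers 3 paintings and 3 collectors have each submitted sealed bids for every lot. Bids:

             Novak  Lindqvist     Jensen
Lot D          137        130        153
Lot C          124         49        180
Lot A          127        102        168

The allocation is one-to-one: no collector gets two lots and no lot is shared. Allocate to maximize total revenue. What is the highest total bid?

Max total: $437

Treat this as an assignment problem: match each collector to one lot.
Optimal: Novak→Lot A ($127), Lindqvist→Lot D ($130), Jensen→Lot C ($180) — total 127+130+180 = $437.
Column-greedy (each lot in turn goes to its best remaining collector) gives $379, worse by 58.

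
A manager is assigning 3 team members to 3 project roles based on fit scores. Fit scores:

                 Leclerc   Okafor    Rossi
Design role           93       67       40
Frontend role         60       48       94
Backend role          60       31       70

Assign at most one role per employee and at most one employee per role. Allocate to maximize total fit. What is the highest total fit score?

Maximum total: 221 pts

Optimal: Leclerc→Backend role (60 pts), Okafor→Design role (67 pts), Rossi→Frontend role (94 pts) — total 60+67+94 = 221 pts.
Row-greedy (each employee in turn takes its best remaining role) gives 211 pts, worse by 10.
Next-best assignment: Leclerc→Design role, Okafor→Backend role, Rossi→Frontend role = 218 pts.
Swapping Rossi↔Okafor (Rossi→Design role 40 pts, Okafor→Frontend role 48 pts) loses 73.
No other one-to-one assignment exceeds 221 pts.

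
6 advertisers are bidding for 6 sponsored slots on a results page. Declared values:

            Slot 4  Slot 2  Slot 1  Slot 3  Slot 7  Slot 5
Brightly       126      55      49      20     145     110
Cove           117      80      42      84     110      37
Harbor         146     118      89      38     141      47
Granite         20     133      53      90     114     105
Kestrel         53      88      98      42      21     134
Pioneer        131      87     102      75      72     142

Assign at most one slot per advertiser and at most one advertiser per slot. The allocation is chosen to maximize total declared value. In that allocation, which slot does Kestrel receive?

Kestrel receives Slot 1.

Optimal: Brightly→Slot 7 ($145), Cove→Slot 3 ($84), Harbor→Slot 4 ($146), Granite→Slot 2 ($133), Kestrel→Slot 1 ($98), Pioneer→Slot 5 ($142) — total 145+84+146+133+98+142 = $748.
Row-greedy (each advertiser in turn takes its best remaining slot) gives $658, worse by 90.
Swapping Kestrel↔Pioneer (Kestrel→Slot 5 $134, Pioneer→Slot 1 $102) loses 4.
Kestrel's own top slot is Slot 5 ($134), but forcing Kestrel→Slot 5 and reassigning the rest optimally gives only $744 — worse by 4.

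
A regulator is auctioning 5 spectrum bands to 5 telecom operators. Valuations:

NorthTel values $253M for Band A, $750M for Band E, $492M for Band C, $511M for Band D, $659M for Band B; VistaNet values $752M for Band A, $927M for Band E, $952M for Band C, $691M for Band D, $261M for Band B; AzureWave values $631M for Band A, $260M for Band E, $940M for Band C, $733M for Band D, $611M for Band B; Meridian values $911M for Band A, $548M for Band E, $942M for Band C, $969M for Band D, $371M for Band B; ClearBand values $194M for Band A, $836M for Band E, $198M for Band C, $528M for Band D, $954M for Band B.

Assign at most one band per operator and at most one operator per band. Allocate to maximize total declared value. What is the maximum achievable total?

Maximum total: $4365M

This is the linear assignment problem.
Optimal: NorthTel→Band E ($750M), VistaNet→Band A ($752M), AzureWave→Band C ($940M), Meridian→Band D ($969M), ClearBand→Band B ($954M) — total 750+752+940+969+954 = $4365M.
Max-entry greedy (repeatedly take the single best remaining cell) gives $4256M, worse by 109.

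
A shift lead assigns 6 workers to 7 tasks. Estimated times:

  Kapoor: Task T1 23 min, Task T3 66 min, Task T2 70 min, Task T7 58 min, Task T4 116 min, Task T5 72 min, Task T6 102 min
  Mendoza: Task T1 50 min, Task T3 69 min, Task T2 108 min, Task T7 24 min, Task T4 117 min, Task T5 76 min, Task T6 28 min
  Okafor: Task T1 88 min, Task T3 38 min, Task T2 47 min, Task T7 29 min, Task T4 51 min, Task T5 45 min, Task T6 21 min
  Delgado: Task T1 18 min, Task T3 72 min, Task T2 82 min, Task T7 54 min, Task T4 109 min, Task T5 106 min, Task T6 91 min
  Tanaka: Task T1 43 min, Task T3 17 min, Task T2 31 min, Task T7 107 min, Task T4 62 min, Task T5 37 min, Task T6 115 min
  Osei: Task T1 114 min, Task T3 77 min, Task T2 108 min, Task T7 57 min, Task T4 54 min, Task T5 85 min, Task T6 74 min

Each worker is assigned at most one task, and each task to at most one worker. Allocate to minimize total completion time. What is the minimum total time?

Optimal: Kapoor→Task T2 (70 min), Mendoza→Task T7 (24 min), Okafor→Task T6 (21 min), Delgado→Task T1 (18 min), Tanaka→Task T3 (17 min), Osei→Task T4 (54 min) — total 70+24+21+18+17+54 = 204 min.
Row-greedy (each worker in turn takes its cheapest remaining task) gives 225 min, worse by 21.
Next-best assignment: Kapoor→Task T5, Mendoza→Task T7, Okafor→Task T6, Delgado→Task T1, Tanaka→Task T3, Osei→Task T4 = 206 min.
Checked against all permutations: 204 min is optimal.

Minimum total: 204 min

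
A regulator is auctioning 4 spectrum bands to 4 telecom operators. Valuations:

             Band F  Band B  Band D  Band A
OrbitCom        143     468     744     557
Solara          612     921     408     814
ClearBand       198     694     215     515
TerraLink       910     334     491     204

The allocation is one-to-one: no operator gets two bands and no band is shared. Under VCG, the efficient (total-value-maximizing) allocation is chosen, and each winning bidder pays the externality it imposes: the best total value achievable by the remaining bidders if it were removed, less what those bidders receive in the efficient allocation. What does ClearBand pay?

Efficient allocation: OrbitCom→Band D ($744M), Solara→Band A ($814M), ClearBand→Band B ($694M), TerraLink→Band F ($910M); total welfare W = $3162M.
ClearBand receives Band B at value $694M, so the others get W − 694 = $2468M.
Without ClearBand: best allocation of the remaining 3 bidders over all 4 bands is OrbitCom→Band D ($744M), Solara→Band B ($921M), TerraLink→Band F ($910M), total $2575M.
VCG payment = (others' best without ClearBand) − (others' welfare with ClearBand) = 2575 − 2468 = $107M.

ClearBand pays $107M.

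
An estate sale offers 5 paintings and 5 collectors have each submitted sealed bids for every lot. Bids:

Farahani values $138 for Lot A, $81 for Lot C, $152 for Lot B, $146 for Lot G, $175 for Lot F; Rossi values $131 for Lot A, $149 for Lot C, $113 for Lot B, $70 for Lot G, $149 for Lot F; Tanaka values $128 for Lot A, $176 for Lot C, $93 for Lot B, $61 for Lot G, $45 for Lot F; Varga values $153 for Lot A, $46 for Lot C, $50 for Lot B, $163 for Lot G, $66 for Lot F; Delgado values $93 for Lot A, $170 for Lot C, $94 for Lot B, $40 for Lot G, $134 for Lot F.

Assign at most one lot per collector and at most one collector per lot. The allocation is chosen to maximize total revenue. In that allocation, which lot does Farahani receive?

Farahani receives Lot B.

This is a one-to-one assignment (maximum-weight bipartite matching).
Optimal: Farahani→Lot B ($152), Rossi→Lot F ($149), Tanaka→Lot A ($128), Varga→Lot G ($163), Delgado→Lot C ($170) — total 152+149+128+163+170 = $762.
Column-greedy (each lot in turn goes to its best remaining collector) gives $685, worse by 77.
Every other assignment is strictly worse.
Farahani's own top lot is Lot F ($175), but forcing Farahani→Lot F and reassigning the rest optimally gives only $749 — worse by 13.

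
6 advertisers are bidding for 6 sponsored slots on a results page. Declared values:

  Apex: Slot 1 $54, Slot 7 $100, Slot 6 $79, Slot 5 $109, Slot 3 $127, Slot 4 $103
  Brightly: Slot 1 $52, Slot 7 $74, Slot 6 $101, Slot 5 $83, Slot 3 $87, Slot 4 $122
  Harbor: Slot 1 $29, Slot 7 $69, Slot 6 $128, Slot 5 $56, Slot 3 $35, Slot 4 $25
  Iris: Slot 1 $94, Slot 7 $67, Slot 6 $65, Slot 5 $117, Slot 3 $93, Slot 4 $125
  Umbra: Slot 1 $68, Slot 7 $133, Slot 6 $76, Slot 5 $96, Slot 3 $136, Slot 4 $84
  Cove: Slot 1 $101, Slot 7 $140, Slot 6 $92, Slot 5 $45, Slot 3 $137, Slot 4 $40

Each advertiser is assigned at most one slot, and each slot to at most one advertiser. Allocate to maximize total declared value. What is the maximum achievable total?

Optimal: Apex→Slot 5 ($109), Brightly→Slot 4 ($122), Harbor→Slot 6 ($128), Iris→Slot 1 ($94), Umbra→Slot 3 ($136), Cove→Slot 7 ($140) — total 109+122+128+94+136+140 = $729.
Swapping Apex↔Iris (Apex→Slot 1 $54, Iris→Slot 5 $117) loses 32.

Max total: $729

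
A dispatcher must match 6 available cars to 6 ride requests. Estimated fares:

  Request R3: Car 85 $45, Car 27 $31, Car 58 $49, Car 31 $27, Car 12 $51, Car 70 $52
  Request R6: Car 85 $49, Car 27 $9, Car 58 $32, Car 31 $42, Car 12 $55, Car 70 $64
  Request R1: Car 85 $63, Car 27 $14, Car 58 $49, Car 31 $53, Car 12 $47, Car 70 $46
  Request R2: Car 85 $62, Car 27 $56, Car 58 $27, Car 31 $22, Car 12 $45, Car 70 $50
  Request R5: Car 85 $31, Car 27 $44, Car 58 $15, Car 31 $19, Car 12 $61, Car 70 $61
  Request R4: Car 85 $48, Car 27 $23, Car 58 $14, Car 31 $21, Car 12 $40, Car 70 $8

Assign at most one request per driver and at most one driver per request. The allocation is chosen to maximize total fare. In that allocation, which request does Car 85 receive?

Car 85 receives Request R4.

Optimal: Car 85→Request R4 ($48), Car 27→Request R2 ($56), Car 58→Request R3 ($49), Car 31→Request R1 ($53), Car 12→Request R5 ($61), Car 70→Request R6 ($64) — total 48+56+49+53+61+64 = $331.
Row-greedy (each driver in turn takes its best remaining request) gives $279, worse by 52.
Car 85's own top request is Request R1 ($63), but forcing Car 85→Request R1 and reassigning the rest optimally gives only $314 — worse by 17.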